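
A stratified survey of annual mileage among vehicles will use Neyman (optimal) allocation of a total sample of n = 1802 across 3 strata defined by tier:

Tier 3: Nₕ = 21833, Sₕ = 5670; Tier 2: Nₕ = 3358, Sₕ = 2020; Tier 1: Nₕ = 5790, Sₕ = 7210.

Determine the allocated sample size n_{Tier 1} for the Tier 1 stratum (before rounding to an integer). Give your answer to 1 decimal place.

Neyman allocation: nₕ = n·NₕSₕ / Σⱼ NⱼSⱼ.
Σ NⱼSⱼ = 21833·5670 + 3358·2020 + 5790·7210 = 1.7232217 × 10^8.
n_{Tier 1} = 1802·5790·7210 / (1.7232217 × 10^8) = 436.5.

436.5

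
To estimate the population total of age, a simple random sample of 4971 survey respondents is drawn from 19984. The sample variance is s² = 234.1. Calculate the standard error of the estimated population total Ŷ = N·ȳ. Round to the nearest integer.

3759

Var(Ŷ) = N²·Var(ȳ) = N²·(1 − n/N)·s²/n.
f = 4971/19984 = 0.24874900; Var(ȳ) = 0.75125100·234.1/4971 = 0.035378769.
Var(Ŷ) = 19984² · 0.035378769 = 1.4128874 × 10^7.
SE(Ŷ) = √(1.4128874 × 10^7) = 3759.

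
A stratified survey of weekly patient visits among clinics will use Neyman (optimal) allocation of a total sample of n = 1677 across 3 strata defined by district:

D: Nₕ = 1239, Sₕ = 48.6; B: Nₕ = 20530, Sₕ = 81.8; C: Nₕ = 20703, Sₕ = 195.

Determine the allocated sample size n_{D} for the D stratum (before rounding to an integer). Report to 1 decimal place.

Neyman allocation: nₕ = n·NₕSₕ / Σⱼ NⱼSⱼ.
Σ NⱼSⱼ = 1239·48.6 + 20530·81.8 + 20703·195 = 5.7766544 × 10^6.
n_{D} = 1677·1239·48.6 / (5.7766544 × 10^6) = 17.5.

17.5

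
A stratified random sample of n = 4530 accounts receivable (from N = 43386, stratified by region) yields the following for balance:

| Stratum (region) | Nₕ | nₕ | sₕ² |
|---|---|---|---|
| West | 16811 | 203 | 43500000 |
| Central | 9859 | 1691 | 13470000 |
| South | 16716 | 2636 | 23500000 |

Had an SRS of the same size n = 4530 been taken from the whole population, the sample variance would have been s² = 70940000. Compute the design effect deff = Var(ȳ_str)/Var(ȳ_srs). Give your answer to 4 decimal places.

2.3700

Var(ȳ_str) = Σ Wₕ²(1−fₕ)sₕ²/nₕ with Wₕ = Nₕ/43386:
  West: (16811/43386)²·(1−203/16811)·43500000/203 = 31783.731
  Central: (9859/43386)²·(1−1691/9859)·13470000/1691 = 340.77942
  South: (16716/43386)²·(1−2636/16716)·23500000/2636 = 1114.7006
  → Var(ȳ_str) = 33239.211.
Var(ȳ_srs) = (1 − 4530/43386)·70940000/4530 = 14024.954.
deff = 33239.211 / 14024.954 = 2.3700.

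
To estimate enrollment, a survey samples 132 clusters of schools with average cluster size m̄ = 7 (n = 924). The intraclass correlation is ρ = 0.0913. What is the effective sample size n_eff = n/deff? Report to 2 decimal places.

deff = 1 + (7 − 1)·0.0913 = 1 + 0.5478 = 1.5478.
n_eff = 924 / 1.5478 = 596.98.

596.98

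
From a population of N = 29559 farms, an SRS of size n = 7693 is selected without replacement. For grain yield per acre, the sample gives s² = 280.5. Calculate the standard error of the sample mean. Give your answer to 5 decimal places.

0.16423

Under SRS without replacement, Var(ȳ) = (1 − f)·s²/n with f = n/N = 7693/29559 = 0.26025914.
Var(ȳ) = (1 − 0.26025914)·280.5/7693 = 0.73974086·0.036461718 = 0.026972223.
SE(ȳ) = √(0.026972223) = 0.16423.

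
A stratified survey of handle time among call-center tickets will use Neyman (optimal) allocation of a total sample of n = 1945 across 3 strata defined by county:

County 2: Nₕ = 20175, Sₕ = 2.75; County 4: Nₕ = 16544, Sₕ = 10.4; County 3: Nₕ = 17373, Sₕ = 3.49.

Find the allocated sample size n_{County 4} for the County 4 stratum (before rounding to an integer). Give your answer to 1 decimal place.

1161.3

Neyman allocation: nₕ = n·NₕSₕ / Σⱼ NⱼSⱼ.
Σ NⱼSⱼ = 20175·2.75 + 16544·10.4 + 17373·3.49 = 288170.62.
n_{County 4} = 1945·16544·10.4 / 288170.62 = 1161.3.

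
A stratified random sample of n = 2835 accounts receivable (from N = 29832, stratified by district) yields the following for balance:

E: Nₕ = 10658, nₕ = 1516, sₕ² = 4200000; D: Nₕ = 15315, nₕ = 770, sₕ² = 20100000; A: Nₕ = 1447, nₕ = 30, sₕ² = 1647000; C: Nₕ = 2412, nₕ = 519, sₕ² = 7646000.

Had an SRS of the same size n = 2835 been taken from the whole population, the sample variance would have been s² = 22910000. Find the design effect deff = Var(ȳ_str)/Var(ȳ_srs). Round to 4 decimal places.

0.9625

Var(ȳ_str) = Σ Wₕ²(1−fₕ)sₕ²/nₕ with Wₕ = Nₕ/29832:
  E: (10658/29832)²·(1−1516/10658)·4200000/1516 = 303.32086
  D: (15315/29832)²·(1−770/15315)·20100000/770 = 6533.8825
  A: (1447/29832)²·(1−30/1447)·1647000/30 = 126.48703
  C: (2412/29832)²·(1−519/2412)·7646000/519 = 75.584042
  → Var(ȳ_str) = 7039.2744.
Var(ȳ_srs) = (1 − 2835/29832)·22910000/2835 = 7313.1615.
deff = 7039.2744 / 7313.1615 = 0.9625.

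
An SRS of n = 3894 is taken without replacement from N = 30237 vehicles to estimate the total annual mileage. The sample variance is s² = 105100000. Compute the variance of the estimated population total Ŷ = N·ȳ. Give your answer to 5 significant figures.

2.1499 × 10^13

Var(Ŷ) = N²·Var(ȳ) = N²·(1 − n/N)·s²/n.
f = 3894/30237 = 0.12878262; Var(ȳ) = 0.87121738·105100000/3894 = 23514.367.
Var(Ŷ) = 30237² · 23514.367 = 2.1498625 × 10^13.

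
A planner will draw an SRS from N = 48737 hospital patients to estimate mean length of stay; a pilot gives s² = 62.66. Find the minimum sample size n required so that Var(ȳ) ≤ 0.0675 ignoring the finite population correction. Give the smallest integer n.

Without fpc, n₀ = s²/D = 62.66/0.0675 = 928.2963.
Rounding up, n = 929.

929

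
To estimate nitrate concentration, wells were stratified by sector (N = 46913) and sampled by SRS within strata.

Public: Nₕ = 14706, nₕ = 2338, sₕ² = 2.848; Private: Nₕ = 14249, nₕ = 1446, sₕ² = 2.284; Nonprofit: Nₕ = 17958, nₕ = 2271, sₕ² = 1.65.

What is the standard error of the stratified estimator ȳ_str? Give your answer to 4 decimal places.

0.0180

Var(ȳ_str) = Σₕ Wₕ²(1 − fₕ)sₕ²/nₕ with Wₕ = Nₕ/N, N = 46913.
Public: Wₕ = 0.31347388; term = 0.31347388²·(1 − 0.15898273)·2.848/2338 = 1.006707 × 10^-4.
Private: Wₕ = 0.30373244; term = 0.30373244²·(1 − 0.10148081)·2.284/1446 = 1.3092951 × 10^-4.
Nonprofit: Wₕ = 0.38279368; term = 0.38279368²·(1 − 0.12646174)·1.65/2271 = 9.2998996 × 10^-5.
Sum = 3.2459921 × 10^-4.
SE = √(3.2459921 × 10^-4) = 0.0180.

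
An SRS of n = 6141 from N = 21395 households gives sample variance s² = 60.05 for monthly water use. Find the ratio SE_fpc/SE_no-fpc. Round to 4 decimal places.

f = n/N = 6141/21395 = 0.28702968.
SE_no-fpc = √(s²/n) = 0.098886489; SE_fpc = √((1−f)s²/n) = 0.083497348.
Ratio = √(1−f) = 0.84437570.

0.8444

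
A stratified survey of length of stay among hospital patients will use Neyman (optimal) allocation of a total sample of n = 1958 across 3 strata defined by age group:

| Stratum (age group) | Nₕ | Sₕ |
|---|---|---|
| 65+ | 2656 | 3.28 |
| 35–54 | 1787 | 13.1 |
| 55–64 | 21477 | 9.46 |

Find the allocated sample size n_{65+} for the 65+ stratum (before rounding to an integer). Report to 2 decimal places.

72.49

Neyman allocation: nₕ = n·NₕSₕ / Σⱼ NⱼSⱼ.
Σ NⱼSⱼ = 2656·3.28 + 1787·13.1 + 21477·9.46 = 235293.8.
n_{65+} = 1958·2656·3.28 / 235293.8 = 72.49.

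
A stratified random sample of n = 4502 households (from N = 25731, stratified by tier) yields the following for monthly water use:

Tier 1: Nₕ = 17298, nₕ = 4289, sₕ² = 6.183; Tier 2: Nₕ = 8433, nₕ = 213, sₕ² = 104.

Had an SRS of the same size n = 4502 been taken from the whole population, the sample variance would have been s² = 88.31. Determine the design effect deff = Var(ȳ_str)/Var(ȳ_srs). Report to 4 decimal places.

Var(ȳ_str) = Σ Wₕ²(1−fₕ)sₕ²/nₕ with Wₕ = Nₕ/25731:
  Tier 1: (17298/25731)²·(1−4289/17298)·6.183/4289 = 4.8997021 × 10^-4
  Tier 2: (8433/25731)²·(1−213/8433)·104/213 = 0.05112041
  → Var(ȳ_str) = 0.05161038.
Var(ȳ_srs) = (1 − 4502/25731)·88.31/4502 = 0.016183679.
deff = 0.05161038 / 0.016183679 = 3.1890.

3.1890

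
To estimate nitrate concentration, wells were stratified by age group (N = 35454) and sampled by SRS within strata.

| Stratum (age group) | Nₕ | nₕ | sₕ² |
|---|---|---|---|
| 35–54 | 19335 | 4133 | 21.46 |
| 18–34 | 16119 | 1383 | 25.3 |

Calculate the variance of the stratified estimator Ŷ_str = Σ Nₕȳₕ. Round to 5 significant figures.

Var(Ŷ_str) = Σₕ Nₕ²(1 − fₕ)sₕ²/nₕ.
35–54: 19335²·(1 − 4133/19335)·21.46/4133 = 1.5261922 × 10^6.
18–34: 16119²·(1 − 1383/16119)·25.3/1383 = 4.3452628 × 10^6.
Sum = 5.871455 × 10^6.

5.8715 × 10^6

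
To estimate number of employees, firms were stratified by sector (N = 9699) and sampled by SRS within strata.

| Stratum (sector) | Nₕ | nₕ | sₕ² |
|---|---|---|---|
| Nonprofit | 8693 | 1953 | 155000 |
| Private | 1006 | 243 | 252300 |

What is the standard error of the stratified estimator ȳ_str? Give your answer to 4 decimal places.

Var(ȳ_str) = Σₕ Wₕ²(1 − fₕ)sₕ²/nₕ with Wₕ = Nₕ/N, N = 9699.
Nonprofit: Wₕ = 0.89627797; term = 0.89627797²·(1 − 0.22466352)·155000/1953 = 49.431651.
Private: Wₕ = 0.10372203; term = 0.10372203²·(1 − 0.24155070)·252300/243 = 8.4718757.
Sum = 57.903527.
SE = √(57.903527) = 7.6094.

7.6094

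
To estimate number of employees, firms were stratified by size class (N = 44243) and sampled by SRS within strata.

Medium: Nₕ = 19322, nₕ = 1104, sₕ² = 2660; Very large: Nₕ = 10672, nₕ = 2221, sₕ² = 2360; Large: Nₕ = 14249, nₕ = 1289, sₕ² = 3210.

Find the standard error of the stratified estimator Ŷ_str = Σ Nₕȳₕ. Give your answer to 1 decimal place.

37467.9

Var(Ŷ_str) = Σₕ Nₕ²(1 − fₕ)sₕ²/nₕ.
Medium: 19322²·(1 − 1104/19322)·2660/1104 = 8.4813569 × 10^8.
Very large: 10672²·(1 − 2221/10672)·2360/2221 = 9.5833503 × 10^7.
Large: 14249²·(1 − 1289/14249)·3210/1289 = 4.598768 × 10^8.
Sum = 1.403846 × 10^9.
SE = √(1.403846 × 10^9) = 37467.9.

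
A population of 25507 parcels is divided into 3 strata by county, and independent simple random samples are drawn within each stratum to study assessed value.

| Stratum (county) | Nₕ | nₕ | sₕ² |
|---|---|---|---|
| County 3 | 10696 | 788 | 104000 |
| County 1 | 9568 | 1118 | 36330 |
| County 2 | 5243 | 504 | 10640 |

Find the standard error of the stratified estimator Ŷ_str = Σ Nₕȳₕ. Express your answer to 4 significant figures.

130900

Var(Ŷ_str) = Σₕ Nₕ²(1 − fₕ)sₕ²/nₕ.
County 3: 10696²·(1 − 788/10696)·104000/788 = 1.3986676 × 10^10.
County 1: 9568²·(1 − 1118/9568)·36330/1118 = 2.6272504 × 10^9.
County 2: 5243²·(1 − 504/5243)·10640/504 = 5.2453885 × 10^8.
Sum = 1.7138465 × 10^10.
SE = √(1.7138465 × 10^10) = 130900.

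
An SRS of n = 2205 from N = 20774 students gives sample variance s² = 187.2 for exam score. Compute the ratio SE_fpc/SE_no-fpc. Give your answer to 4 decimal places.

f = n/N = 2205/20774 = 0.10614229.
SE_no-fpc = √(s²/n) = 0.29137254; SE_fpc = √((1−f)s²/n) = 0.2754754.
Ratio = √(1−f) = 0.94544048.

0.9454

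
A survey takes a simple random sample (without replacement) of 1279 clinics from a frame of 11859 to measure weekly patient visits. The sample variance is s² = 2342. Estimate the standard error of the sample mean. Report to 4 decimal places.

1.2781

Under SRS without replacement, Var(ȳ) = (1 − f)·s²/n with f = n/N = 1279/11859 = 0.10785058.
Var(ȳ) = (1 − 0.10785058)·2342/1279 = 0.89214942·1.8311181 = 1.6336309.
SE(ȳ) = √(1.6336309) = 1.2781.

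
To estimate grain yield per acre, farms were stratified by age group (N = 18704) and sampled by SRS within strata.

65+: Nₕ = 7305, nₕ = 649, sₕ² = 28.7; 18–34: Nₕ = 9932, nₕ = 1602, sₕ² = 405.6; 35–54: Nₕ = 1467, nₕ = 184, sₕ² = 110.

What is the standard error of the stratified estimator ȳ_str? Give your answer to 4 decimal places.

0.2631

Var(ȳ_str) = Σₕ Wₕ²(1 − fₕ)sₕ²/nₕ with Wₕ = Nₕ/N, N = 18704.
65+: Wₕ = 0.39055817; term = 0.39055817²·(1 − 0.08884326)·28.7/649 = 0.0061461301.
18–34: Wₕ = 0.53100941; term = 0.53100941²·(1 − 0.16129682)·405.6/1602 = 0.059875363.
35–54: Wₕ = 0.07843242; term = 0.07843242²·(1 − 0.12542604)·110/184 = 0.0032163451.
Sum = 0.069237838.
SE = √(0.069237838) = 0.2631.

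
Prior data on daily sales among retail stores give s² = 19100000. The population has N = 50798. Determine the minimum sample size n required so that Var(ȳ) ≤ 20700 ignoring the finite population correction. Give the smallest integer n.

Without fpc, n₀ = s²/D = 19100000/20700 = 922.7053.
Rounding up, n = 923.

923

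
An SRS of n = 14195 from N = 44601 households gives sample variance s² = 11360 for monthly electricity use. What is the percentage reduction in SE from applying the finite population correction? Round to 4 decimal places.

17.4328

f = n/N = 14195/44601 = 0.31826641.
SE_no-fpc = √(s²/n) = 0.8945847; SE_fpc = √((1−f)s²/n) = 0.73863318.
Ratio = √(1−f) = 0.82567160. Reduction = 100·(1 − 0.82567160) = 17.4328%.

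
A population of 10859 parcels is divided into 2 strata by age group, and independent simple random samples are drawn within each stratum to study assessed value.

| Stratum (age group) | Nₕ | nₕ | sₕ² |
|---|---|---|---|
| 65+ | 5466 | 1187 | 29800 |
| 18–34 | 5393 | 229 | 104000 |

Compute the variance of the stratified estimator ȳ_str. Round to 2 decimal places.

112.24

Var(ȳ_str) = Σₕ Wₕ²(1 − fₕ)sₕ²/nₕ with Wₕ = Nₕ/N, N = 10859.
65+: Wₕ = 0.50336127; term = 0.50336127²·(1 − 0.21716063)·29800/1187 = 4.9796382.
18–34: Wₕ = 0.49663873; term = 0.49663873²·(1 − 0.04246245)·104000/229 = 107.25927.
Sum = 112.23891.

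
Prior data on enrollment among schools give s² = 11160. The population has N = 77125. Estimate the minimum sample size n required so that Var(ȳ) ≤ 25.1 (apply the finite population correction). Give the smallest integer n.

Without fpc, n₀ = s²/D = 11160/25.1 = 444.6215.
With fpc, (1 − n/N)·s²/n ≤ D requires n ≥ n₀/(1 + n₀/N) = 444.6215/(1 + 444.6215/77125) = 442.0730.
Rounding up, n = 443.

443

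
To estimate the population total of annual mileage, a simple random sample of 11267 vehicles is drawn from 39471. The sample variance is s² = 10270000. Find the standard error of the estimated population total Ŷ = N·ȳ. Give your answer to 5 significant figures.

1.0073 × 10^6

Var(Ŷ) = N²·Var(ȳ) = N²·(1 − n/N)·s²/n.
f = 11267/39471 = 0.28545008; Var(ȳ) = 0.71454992·10270000/11267 = 651.32047.
Var(Ŷ) = 39471² · 651.32047 = 1.0147311 × 10^12.
SE(Ŷ) = √(1.0147311 × 10^12) = 1.0073 × 10^6.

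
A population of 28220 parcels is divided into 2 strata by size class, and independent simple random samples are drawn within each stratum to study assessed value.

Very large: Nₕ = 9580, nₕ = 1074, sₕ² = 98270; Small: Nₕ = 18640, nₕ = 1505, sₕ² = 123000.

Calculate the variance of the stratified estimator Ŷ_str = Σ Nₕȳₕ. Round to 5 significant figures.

3.3560 × 10^10

Var(Ŷ_str) = Σₕ Nₕ²(1 − fₕ)sₕ²/nₕ.
Very large: 9580²·(1 − 1074/9580)·98270/1074 = 7.4560285 × 10^9.
Small: 18640²·(1 − 1505/18640)·123000/1505 = 2.6103493 × 10^10.
Sum = 3.3559522 × 10^10.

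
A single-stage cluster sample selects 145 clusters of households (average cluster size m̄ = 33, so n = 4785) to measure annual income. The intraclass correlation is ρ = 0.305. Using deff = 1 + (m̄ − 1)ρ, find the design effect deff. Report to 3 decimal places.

deff = 1 + (33 − 1)·0.305 = 1 + 9.76 = 10.76.

10.760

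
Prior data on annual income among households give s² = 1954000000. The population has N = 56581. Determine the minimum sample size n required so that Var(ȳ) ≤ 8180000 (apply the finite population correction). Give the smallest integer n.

Without fpc, n₀ = s²/D = 1954000000/8180000 = 238.8753.
With fpc, (1 − n/N)·s²/n ≤ D requires n ≥ n₀/(1 + n₀/N) = 238.8753/(1 + 238.8753/56581) = 237.8710.
Rounding up, n = 238.

238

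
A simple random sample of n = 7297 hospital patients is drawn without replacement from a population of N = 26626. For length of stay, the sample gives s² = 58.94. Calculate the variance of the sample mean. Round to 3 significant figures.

0.00586

Under SRS without replacement, Var(ȳ) = (1 − f)·s²/n with f = n/N = 7297/26626 = 0.27405543.
Var(ȳ) = (1 − 0.27405543)·58.94/7297 = 0.72594457·0.008077292 = 0.0058636663.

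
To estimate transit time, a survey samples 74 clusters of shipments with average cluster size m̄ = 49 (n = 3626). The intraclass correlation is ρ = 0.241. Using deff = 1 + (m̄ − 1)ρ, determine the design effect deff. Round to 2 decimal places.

deff = 1 + (49 − 1)·0.241 = 1 + 11.568 = 12.568.

12.57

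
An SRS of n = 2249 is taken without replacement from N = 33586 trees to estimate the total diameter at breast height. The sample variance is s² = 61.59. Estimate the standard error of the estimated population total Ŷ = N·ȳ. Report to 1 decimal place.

Var(Ŷ) = N²·Var(ȳ) = N²·(1 − n/N)·s²/n.
f = 2249/33586 = 0.06696242; Var(ȳ) = 0.93303758·61.59/2249 = 0.025551705.
Var(Ŷ) = 33586² · 0.025551705 = 2.8822819 × 10^7.
SE(Ŷ) = √(2.8822819 × 10^7) = 5368.7.

5368.7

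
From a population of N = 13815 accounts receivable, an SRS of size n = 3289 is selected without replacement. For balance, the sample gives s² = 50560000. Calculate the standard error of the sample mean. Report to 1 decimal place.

Under SRS without replacement, Var(ȳ) = (1 − f)·s²/n with f = n/N = 3289/13815 = 0.23807456.
Var(ȳ) = (1 − 0.23807456)·50560000/3289 = 0.76192544·15372.454 = 11712.664.
SE(ȳ) = √(11712.664) = 108.2.

108.2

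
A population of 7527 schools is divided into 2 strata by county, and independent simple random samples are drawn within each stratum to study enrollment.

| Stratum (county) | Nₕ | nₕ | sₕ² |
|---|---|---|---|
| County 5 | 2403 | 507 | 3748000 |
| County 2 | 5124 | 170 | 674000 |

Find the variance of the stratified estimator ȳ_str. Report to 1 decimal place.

Var(ȳ_str) = Σₕ Wₕ²(1 − fₕ)sₕ²/nₕ with Wₕ = Nₕ/N, N = 7527.
County 5: Wₕ = 0.31925070; term = 0.31925070²·(1 − 0.21098627)·3748000/507 = 594.48362.
County 2: Wₕ = 0.68074930; term = 0.68074930²·(1 − 0.03317721)·674000/170 = 1776.3652.
Sum = 2370.8488.

2370.8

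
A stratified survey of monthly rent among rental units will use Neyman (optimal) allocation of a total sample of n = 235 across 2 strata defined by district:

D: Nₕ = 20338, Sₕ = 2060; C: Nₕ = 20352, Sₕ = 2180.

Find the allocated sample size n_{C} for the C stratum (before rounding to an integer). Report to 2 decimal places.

120.87

Neyman allocation: nₕ = n·NₕSₕ / Σⱼ NⱼSⱼ.
Σ NⱼSⱼ = 20338·2060 + 20352·2180 = 8.626364 × 10^7.
n_{C} = 235·20352·2180 / (8.626364 × 10^7) = 120.87.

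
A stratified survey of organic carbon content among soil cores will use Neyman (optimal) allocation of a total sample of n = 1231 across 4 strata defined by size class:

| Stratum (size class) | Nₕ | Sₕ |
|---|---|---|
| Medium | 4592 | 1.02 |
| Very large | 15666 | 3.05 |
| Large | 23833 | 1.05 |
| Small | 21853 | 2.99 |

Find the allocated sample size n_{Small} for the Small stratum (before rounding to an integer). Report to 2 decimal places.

Neyman allocation: nₕ = n·NₕSₕ / Σⱼ NⱼSⱼ.
Σ NⱼSⱼ = 4592·1.02 + 15666·3.05 + 23833·1.05 + 21853·2.99 = 142830.26.
n_{Small} = 1231·21853·2.99 / 142830.26 = 563.14.

563.14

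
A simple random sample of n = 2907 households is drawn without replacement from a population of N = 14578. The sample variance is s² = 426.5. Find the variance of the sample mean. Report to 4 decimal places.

0.1175

Under SRS without replacement, Var(ȳ) = (1 − f)·s²/n with f = n/N = 2907/14578 = 0.19941007.
Var(ȳ) = (1 − 0.19941007)·426.5/2907 = 0.80058993·0.14671483 = 0.11745841.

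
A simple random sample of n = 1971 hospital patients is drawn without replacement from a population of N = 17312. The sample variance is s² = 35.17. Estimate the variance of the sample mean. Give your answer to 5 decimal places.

0.01581

Under SRS without replacement, Var(ȳ) = (1 − f)·s²/n with f = n/N = 1971/17312 = 0.11385166.
Var(ȳ) = (1 − 0.11385166)·35.17/1971 = 0.88614834·0.017843734 = 0.015812195.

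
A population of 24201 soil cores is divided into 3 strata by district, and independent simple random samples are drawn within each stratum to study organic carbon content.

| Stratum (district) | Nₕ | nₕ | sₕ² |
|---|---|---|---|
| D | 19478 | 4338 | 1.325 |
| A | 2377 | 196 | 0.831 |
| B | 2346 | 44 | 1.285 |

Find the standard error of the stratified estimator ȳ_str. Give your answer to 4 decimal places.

0.0215

Var(ȳ_str) = Σₕ Wₕ²(1 − fₕ)sₕ²/nₕ with Wₕ = Nₕ/N, N = 24201.
D: Wₕ = 0.80484278; term = 0.80484278²·(1 − 0.22271280)·1.325/4338 = 1.5379065 × 10^-4.
A: Wₕ = 0.09821908; term = 0.09821908²·(1 − 0.08245688)·0.831/196 = 3.752867 × 10^-5.
B: Wₕ = 0.09693814; term = 0.09693814²·(1 − 0.01875533)·1.285/44 = 2.692881 × 10^-4.
Sum = 4.6060742 × 10^-4.
SE = √(4.6060742 × 10^-4) = 0.0215.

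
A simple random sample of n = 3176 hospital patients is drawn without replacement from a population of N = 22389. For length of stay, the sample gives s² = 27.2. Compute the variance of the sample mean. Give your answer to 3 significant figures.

0.00735

Under SRS without replacement, Var(ȳ) = (1 − f)·s²/n with f = n/N = 3176/22389 = 0.14185538.
Var(ȳ) = (1 − 0.14185538)·27.2/3176 = 0.85814462·0.0085642317 = 0.0073493494.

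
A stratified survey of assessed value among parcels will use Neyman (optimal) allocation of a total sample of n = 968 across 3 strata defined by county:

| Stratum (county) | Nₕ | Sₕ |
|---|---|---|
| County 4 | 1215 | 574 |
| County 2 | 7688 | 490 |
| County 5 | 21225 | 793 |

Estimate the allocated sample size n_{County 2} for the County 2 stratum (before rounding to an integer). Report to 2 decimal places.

171.23

Neyman allocation: nₕ = n·NₕSₕ / Σⱼ NⱼSⱼ.
Σ NⱼSⱼ = 1215·574 + 7688·490 + 21225·793 = 2.1295955 × 10^7.
n_{County 2} = 968·7688·490 / (2.1295955 × 10^7) = 171.23.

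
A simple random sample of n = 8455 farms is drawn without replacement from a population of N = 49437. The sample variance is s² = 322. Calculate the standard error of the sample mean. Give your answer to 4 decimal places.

0.1777

Under SRS without replacement, Var(ȳ) = (1 − f)·s²/n with f = n/N = 8455/49437 = 0.17102575.
Var(ȳ) = (1 − 0.17102575)·322/8455 = 0.82897425·0.038083974 = 0.031570634.
SE(ȳ) = √(0.031570634) = 0.1777.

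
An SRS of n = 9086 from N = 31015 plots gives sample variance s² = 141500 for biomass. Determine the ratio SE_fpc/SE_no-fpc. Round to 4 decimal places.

0.8409

f = n/N = 9086/31015 = 0.29295502.
SE_no-fpc = √(s²/n) = 3.946316; SE_fpc = √((1−f)s²/n) = 3.3182979.
Ratio = √(1−f) = 0.84085967.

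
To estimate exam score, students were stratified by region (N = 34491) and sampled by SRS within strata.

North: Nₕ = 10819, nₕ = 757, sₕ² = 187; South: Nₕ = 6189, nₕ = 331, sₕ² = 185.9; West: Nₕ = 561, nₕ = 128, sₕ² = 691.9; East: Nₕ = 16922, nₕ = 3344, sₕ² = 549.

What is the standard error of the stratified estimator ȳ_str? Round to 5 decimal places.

0.26932

Var(ȳ_str) = Σₕ Wₕ²(1 − fₕ)sₕ²/nₕ with Wₕ = Nₕ/N, N = 34491.
North: Wₕ = 0.31367603; term = 0.31367603²·(1 − 0.06996950)·187/757 = 0.022605056.
South: Wₕ = 0.17943811; term = 0.17943811²·(1 − 0.05348198)·185.9/331 = 0.017116291.
West: Wₕ = 0.01626511; term = 0.01626511²·(1 − 0.22816399)·691.9/128 = 0.0011037547.
East: Wₕ = 0.49062074; term = 0.49062074²·(1 − 0.19761258)·549/3344 = 0.03170896.
Sum = 0.072534062.
SE = √(0.072534062) = 0.26932.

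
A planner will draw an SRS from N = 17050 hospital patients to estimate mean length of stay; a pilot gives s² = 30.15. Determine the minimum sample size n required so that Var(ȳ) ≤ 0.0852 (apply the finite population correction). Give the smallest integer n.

347

Without fpc, n₀ = s²/D = 30.15/0.0852 = 353.8732.
With fpc, (1 − n/N)·s²/n ≤ D requires n ≥ n₀/(1 + n₀/N) = 353.8732/(1 + 353.8732/17050) = 346.6779.
Rounding up, n = 347.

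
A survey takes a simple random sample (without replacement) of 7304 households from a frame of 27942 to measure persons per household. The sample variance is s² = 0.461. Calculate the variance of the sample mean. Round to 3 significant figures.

Under SRS without replacement, Var(ȳ) = (1 − f)·s²/n with f = n/N = 7304/27942 = 0.26139861.
Var(ȳ) = (1 − 0.26139861)·0.461/7304 = 0.73860139·6.3116101 × 10^-5 = 4.661764 × 10^-5.

4.66 × 10^-5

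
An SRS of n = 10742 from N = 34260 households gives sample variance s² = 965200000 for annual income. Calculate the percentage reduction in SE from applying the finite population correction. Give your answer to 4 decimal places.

17.1473

f = n/N = 10742/34260 = 0.31354349.
SE_no-fpc = √(s²/n) = 299.75476; SE_fpc = √((1−f)s²/n) = 248.35482.
Ratio = √(1−f) = 0.82852671. Reduction = 100·(1 − 0.82852671) = 17.1473%.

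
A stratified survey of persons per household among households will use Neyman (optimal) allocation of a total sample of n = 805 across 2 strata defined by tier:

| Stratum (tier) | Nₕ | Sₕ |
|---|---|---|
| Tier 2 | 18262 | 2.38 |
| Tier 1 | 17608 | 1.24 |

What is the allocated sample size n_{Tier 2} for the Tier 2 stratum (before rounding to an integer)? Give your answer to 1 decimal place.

Neyman allocation: nₕ = n·NₕSₕ / Σⱼ NⱼSⱼ.
Σ NⱼSⱼ = 18262·2.38 + 17608·1.24 = 65297.48.
n_{Tier 2} = 805·18262·2.38 / 65297.48 = 535.8.

535.8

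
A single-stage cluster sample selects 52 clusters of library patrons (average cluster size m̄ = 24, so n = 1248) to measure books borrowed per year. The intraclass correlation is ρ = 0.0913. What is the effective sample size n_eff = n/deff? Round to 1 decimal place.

deff = 1 + (24 − 1)·0.0913 = 1 + 2.0999 = 3.0999.
n_eff = 1248 / 3.0999 = 402.6.

402.6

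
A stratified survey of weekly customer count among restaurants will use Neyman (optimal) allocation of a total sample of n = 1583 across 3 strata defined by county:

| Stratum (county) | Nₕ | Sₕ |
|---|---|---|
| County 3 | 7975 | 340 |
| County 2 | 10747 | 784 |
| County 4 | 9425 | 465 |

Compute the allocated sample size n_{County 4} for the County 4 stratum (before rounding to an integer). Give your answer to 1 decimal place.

447.0

Neyman allocation: nₕ = n·NₕSₕ / Σⱼ NⱼSⱼ.
Σ NⱼSⱼ = 7975·340 + 10747·784 + 9425·465 = 1.5519773 × 10^7.
n_{County 4} = 1583·9425·465 / (1.5519773 × 10^7) = 447.0.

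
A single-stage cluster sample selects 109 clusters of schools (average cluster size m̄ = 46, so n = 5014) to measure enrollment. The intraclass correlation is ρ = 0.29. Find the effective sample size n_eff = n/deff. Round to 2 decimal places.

deff = 1 + (46 − 1)·0.29 = 1 + 13.05 = 14.05.
n_eff = 5014 / 14.05 = 356.87.

356.87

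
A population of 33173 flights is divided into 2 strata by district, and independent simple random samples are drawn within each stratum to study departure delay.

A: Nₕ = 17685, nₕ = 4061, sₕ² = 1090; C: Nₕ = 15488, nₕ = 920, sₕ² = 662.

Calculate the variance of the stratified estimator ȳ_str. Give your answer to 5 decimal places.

0.20630

Var(ȳ_str) = Σₕ Wₕ²(1 − fₕ)sₕ²/nₕ with Wₕ = Nₕ/N, N = 33173.
A: Wₕ = 0.53311428; term = 0.53311428²·(1 − 0.22962963)·1090/4061 = 0.058767026.
C: Wₕ = 0.46688572; term = 0.46688572²·(1 − 0.05940083)·662/920 = 0.1475353.
Sum = 0.20630233.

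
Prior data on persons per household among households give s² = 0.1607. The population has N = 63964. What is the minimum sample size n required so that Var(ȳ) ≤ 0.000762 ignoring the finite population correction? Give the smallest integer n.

Without fpc, n₀ = s²/D = 0.1607/0.000762 = 210.8924.
Rounding up, n = 211.

211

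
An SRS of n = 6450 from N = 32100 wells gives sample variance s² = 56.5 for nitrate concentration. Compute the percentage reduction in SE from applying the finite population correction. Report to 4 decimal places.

10.6095

f = n/N = 6450/32100 = 0.20093458.
SE_no-fpc = √(s²/n) = 0.093593215; SE_fpc = √((1−f)s²/n) = 0.083663405.
Ratio = √(1−f) = 0.89390459. Reduction = 100·(1 − 0.89390459) = 10.6095%.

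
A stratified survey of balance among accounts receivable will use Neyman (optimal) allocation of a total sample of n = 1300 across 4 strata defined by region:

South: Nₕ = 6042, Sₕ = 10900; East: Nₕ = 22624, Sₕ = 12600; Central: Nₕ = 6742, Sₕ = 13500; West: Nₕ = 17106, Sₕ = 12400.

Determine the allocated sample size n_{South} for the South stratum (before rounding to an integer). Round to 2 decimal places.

130.90

Neyman allocation: nₕ = n·NₕSₕ / Σⱼ NⱼSⱼ.
Σ NⱼSⱼ = 6042·10900 + 22624·12600 + 6742·13500 + 17106·12400 = 6.540516 × 10^8.
n_{South} = 1300·6042·10900 / (6.540516 × 10^8) = 130.90.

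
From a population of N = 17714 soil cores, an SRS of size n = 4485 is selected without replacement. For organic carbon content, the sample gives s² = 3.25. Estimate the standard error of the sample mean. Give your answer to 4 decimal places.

0.0233

Under SRS without replacement, Var(ȳ) = (1 − f)·s²/n with f = n/N = 4485/17714 = 0.25318957.
Var(ȳ) = (1 − 0.25318957)·3.25/4485 = 0.74681043·7.2463768 × 10^-4 = 5.4116698 × 10^-4.
SE(ȳ) = √(5.4116698 × 10^-4) = 0.0233.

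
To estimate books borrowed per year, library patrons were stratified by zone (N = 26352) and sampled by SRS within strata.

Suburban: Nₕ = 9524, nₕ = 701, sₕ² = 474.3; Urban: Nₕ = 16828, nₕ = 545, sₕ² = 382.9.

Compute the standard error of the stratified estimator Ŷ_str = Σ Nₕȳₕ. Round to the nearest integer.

15791

Var(Ŷ_str) = Σₕ Nₕ²(1 − fₕ)sₕ²/nₕ.
Suburban: 9524²·(1 − 701/9524)·474.3/701 = 5.6855276 × 10^7.
Urban: 16828²·(1 − 545/16828)·382.9/545 = 1.9251111 × 10^8.
Sum = 2.4936639 × 10^8.
SE = √(2.4936639 × 10^8) = 15791.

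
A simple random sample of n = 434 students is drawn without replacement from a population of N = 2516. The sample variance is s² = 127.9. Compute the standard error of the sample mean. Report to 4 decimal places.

0.4938

Under SRS without replacement, Var(ȳ) = (1 − f)·s²/n with f = n/N = 434/2516 = 0.17249603.
Var(ȳ) = (1 − 0.17249603)·127.9/434 = 0.82750397·0.29470046 = 0.2438658.
SE(ȳ) = √(0.2438658) = 0.4938.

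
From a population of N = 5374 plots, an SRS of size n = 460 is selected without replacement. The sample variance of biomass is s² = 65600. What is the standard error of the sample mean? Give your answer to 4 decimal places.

Under SRS without replacement, Var(ȳ) = (1 − f)·s²/n with f = n/N = 460/5374 = 0.08559732.
Var(ȳ) = (1 − 0.08559732)·65600/460 = 0.91440268·142.6087 = 130.40177.
SE(ȳ) = √(130.40177) = 11.4194.

11.4194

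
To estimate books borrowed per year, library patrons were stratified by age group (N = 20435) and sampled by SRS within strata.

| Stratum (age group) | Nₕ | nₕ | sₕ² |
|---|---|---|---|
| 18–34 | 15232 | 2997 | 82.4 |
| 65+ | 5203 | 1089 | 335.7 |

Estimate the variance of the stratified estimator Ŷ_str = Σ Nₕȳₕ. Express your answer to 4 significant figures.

1.172 × 10^7

Var(Ŷ_str) = Σₕ Nₕ²(1 − fₕ)sₕ²/nₕ.
18–34: 15232²·(1 − 2997/15232)·82.4/2997 = 5.1239086 × 10^6.
65+: 5203²·(1 − 1089/5203)·335.7/1089 = 6.5984446 × 10^6.
Sum = 1.1722353 × 10^7.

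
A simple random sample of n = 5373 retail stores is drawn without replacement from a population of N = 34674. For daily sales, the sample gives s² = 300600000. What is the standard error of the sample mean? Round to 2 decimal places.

Under SRS without replacement, Var(ȳ) = (1 − f)·s²/n with f = n/N = 5373/34674 = 0.15495761.
Var(ȳ) = (1 − 0.15495761)·300600000/5373 = 0.84504239·55946.399 = 47277.079.
SE(ȳ) = √(47277.079) = 217.43.

217.43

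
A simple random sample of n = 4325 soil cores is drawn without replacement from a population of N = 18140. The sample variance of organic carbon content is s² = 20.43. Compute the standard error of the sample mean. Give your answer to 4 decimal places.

Under SRS without replacement, Var(ȳ) = (1 − f)·s²/n with f = n/N = 4325/18140 = 0.23842337.
Var(ȳ) = (1 − 0.23842337)·20.43/4325 = 0.76157663·0.0047236994 = 0.0035974591.
SE(ȳ) = √(0.0035974591) = 0.0600.

0.0600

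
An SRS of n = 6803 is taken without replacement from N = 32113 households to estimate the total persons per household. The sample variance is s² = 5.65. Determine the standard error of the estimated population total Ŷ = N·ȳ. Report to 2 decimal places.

821.60

Var(Ŷ) = N²·Var(ȳ) = N²·(1 − n/N)·s²/n.
f = 6803/32113 = 0.21184567; Var(ȳ) = 0.78815433·5.65/6803 = 6.5457474 × 10^-4.
Var(Ŷ) = 32113² · (6.5457474 × 10^-4) = 675026.78.
SE(Ŷ) = √(675026.78) = 821.60.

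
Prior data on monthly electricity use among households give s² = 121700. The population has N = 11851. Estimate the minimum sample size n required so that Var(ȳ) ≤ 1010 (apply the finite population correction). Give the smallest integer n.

120

Without fpc, n₀ = s²/D = 121700/1010 = 120.4950.
With fpc, (1 − n/N)·s²/n ≤ D requires n ≥ n₀/(1 + n₀/N) = 120.4950/(1 + 120.4950/11851) = 119.2822.
Rounding up, n = 120.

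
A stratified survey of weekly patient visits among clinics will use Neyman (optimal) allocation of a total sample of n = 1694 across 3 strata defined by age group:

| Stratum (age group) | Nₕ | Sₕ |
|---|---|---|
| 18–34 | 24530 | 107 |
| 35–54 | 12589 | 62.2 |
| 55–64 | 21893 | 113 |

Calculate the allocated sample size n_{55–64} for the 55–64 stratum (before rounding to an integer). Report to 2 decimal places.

Neyman allocation: nₕ = n·NₕSₕ / Σⱼ NⱼSⱼ.
Σ NⱼSⱼ = 24530·107 + 12589·62.2 + 21893·113 = 5.8816548 × 10^6.
n_{55–64} = 1694·21893·113 / (5.8816548 × 10^6) = 712.52.

712.52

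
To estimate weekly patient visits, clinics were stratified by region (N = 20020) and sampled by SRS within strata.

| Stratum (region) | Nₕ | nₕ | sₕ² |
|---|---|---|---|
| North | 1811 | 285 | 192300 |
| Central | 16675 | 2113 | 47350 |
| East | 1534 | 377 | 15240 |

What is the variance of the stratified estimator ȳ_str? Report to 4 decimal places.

18.4077

Var(ȳ_str) = Σₕ Wₕ²(1 − fₕ)sₕ²/nₕ with Wₕ = Nₕ/N, N = 20020.
North: Wₕ = 0.09045954; term = 0.09045954²·(1 − 0.15737162)·192300/285 = 4.6524237.
Central: Wₕ = 0.83291708; term = 0.83291708²·(1 − 0.12671664)·47350/2113 = 13.576231.
East: Wₕ = 0.07662338; term = 0.07662338²·(1 − 0.24576271)·15240/377 = 0.17900872.
Sum = 18.407663.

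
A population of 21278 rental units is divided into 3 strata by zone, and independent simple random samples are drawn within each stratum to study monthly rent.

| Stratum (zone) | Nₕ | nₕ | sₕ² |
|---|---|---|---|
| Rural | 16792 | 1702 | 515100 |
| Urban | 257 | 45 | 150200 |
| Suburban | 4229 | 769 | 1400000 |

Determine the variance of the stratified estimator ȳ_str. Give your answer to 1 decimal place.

Var(ȳ_str) = Σₕ Wₕ²(1 − fₕ)sₕ²/nₕ with Wₕ = Nₕ/N, N = 21278.
Rural: Wₕ = 0.78917191; term = 0.78917191²·(1 − 0.10135779)·515100/1702 = 169.37997.
Urban: Wₕ = 0.01207820; term = 0.01207820²·(1 − 0.17509728)·150200/45 = 0.40166574.
Suburban: Wₕ = 0.19874988; term = 0.19874988²·(1 − 0.18183968)·1400000/769 = 58.837454.
Sum = 228.61909.

228.6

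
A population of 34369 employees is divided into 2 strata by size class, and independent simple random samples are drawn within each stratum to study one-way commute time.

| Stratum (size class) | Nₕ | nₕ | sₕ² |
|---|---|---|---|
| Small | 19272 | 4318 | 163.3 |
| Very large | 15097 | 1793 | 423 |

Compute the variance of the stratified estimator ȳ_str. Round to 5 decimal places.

0.04934

Var(ȳ_str) = Σₕ Wₕ²(1 − fₕ)sₕ²/nₕ with Wₕ = Nₕ/N, N = 34369.
Small: Wₕ = 0.56073787; term = 0.56073787²·(1 − 0.22405562)·163.3/4318 = 0.0092268597.
Very large: Wₕ = 0.43926213; term = 0.43926213²·(1 − 0.11876532)·423/1793 = 0.040114296.
Sum = 0.049341156.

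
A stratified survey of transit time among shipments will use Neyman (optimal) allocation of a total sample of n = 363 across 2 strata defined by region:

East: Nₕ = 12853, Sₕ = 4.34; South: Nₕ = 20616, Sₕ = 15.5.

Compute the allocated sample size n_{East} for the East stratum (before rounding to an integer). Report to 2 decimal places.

Neyman allocation: nₕ = n·NₕSₕ / Σⱼ NⱼSⱼ.
Σ NⱼSⱼ = 12853·4.34 + 20616·15.5 = 375330.02.
n_{East} = 363·12853·4.34 / 375330.02 = 53.95.

53.95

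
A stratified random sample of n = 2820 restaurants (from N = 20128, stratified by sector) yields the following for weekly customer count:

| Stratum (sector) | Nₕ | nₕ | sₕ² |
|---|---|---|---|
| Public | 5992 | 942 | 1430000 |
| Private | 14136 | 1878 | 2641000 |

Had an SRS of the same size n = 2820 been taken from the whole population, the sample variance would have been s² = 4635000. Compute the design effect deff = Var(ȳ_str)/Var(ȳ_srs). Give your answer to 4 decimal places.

Var(ȳ_str) = Σ Wₕ²(1−fₕ)sₕ²/nₕ with Wₕ = Nₕ/20128:
  Public: (5992/20128)²·(1−942/5992)·1430000/942 = 113.38277
  Private: (14136/20128)²·(1−1878/14136)·2641000/1878 = 601.47519
  → Var(ȳ_str) = 714.85796.
Var(ȳ_srs) = (1 − 2820/20128)·4635000/2820 = 1413.3408.
deff = 714.85796 / 1413.3408 = 0.5058.

0.5058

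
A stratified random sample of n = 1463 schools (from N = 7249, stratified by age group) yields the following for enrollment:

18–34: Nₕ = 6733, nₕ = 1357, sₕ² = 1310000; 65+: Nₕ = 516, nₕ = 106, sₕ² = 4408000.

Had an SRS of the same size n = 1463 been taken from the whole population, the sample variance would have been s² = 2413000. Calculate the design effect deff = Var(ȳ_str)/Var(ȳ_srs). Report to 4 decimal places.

0.6323

Var(ȳ_str) = Σ Wₕ²(1−fₕ)sₕ²/nₕ with Wₕ = Nₕ/7249:
  18–34: (6733/7249)²·(1−1357/6733)·1310000/1357 = 664.97164
  65+: (516/7249)²·(1−106/516)·4408000/106 = 167.42221
  → Var(ȳ_str) = 832.39385.
Var(ȳ_srs) = (1 − 1463/7249)·2413000/1463 = 1316.4771.
deff = 832.39385 / 1316.4771 = 0.6323.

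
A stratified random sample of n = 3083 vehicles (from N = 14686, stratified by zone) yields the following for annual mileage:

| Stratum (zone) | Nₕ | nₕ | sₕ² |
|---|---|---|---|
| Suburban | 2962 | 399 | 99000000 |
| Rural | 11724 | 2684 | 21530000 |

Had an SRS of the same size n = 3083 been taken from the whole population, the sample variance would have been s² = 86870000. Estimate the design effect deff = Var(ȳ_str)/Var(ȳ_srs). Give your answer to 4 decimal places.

0.5694

Var(ȳ_str) = Σ Wₕ²(1−fₕ)sₕ²/nₕ with Wₕ = Nₕ/14686:
  Suburban: (2962/14686)²·(1−399/2962)·99000000/399 = 8733.5118
  Rural: (11724/14686)²·(1−2684/11724)·21530000/2684 = 3941.8374
  → Var(ȳ_str) = 12675.349.
Var(ȳ_srs) = (1 − 3083/14686)·86870000/3083 = 22261.943.
deff = 12675.349 / 22261.943 = 0.5694.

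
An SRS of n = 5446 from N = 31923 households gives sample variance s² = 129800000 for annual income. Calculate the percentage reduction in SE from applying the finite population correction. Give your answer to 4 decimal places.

8.9285

f = n/N = 5446/31923 = 0.17059800.
SE_no-fpc = √(s²/n) = 154.38266; SE_fpc = √((1−f)s²/n) = 140.59862.
Ratio = √(1−f) = 0.91071510. Reduction = 100·(1 − 0.91071510) = 8.9285%.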